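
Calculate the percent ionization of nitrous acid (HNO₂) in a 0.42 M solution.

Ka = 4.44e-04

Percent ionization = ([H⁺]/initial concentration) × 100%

Using Ka equilibrium: x² + Ka×x - Ka×C = 0. Solving: [H⁺] = 1.3436e-02. Percent = (1.3436e-02/0.42) × 100

Percent ionization = 3.2%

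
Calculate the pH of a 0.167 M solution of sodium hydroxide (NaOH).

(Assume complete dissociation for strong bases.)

[OH⁻] = 0.167 M for strong base. pOH = -log[OH⁻] = 0.78, pH = 14 - pOH

pH = 13.22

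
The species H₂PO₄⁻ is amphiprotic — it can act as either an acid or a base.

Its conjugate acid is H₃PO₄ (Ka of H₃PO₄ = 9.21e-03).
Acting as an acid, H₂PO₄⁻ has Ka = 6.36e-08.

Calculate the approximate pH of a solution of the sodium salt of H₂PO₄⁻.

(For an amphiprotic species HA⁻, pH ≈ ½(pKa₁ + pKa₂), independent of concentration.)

pKa₁ = -log(9.21e-03) = 2.04; pKa₂ = -log(6.36e-08) = 7.20. For an amphiprotic species, pH ≈ ½(pKa₁ + pKa₂) = ½(2.04 + 7.20) = 4.62.

pH = 4.62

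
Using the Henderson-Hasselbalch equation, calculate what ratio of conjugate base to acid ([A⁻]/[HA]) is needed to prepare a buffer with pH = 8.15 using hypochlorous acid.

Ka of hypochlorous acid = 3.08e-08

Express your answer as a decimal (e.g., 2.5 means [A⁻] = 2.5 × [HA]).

pKa = -log(3.08e-08) = 7.5114. pH = pKa + log([A⁻]/[HA]), so log([A⁻]/[HA]) = pH − pKa = 8.15 − 7.5114 = 0.6386. [A⁻]/[HA] = 10^(0.6386) = 4.35

[A⁻]/[HA] = 4.35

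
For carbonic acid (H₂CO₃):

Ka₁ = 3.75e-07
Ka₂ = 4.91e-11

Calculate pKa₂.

pKa₂ = -log(Ka₂) = -log(4.91e-11) = 10.31.

pK_{a2} = 10.31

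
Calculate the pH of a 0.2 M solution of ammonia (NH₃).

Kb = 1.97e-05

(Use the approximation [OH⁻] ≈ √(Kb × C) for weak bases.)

[OH⁻] = √(Kb × C) = √(1.97e-05 × 0.2) = 1.9849e-03. pOH = 2.70, pH = 14 - pOH

pH = 11.30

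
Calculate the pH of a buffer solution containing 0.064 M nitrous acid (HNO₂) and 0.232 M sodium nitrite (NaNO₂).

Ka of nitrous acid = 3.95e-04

pKa = -log(3.95e-04) = 3.40. pH = pKa + log([A⁻]/[HA]) = 3.40 + log(0.232/0.064)

pH = 3.96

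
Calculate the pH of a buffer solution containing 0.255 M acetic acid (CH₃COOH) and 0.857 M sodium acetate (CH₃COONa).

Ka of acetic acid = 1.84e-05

pKa = -log(1.84e-05) = 4.74. pH = pKa + log([A⁻]/[HA]) = 4.74 + log(0.857/0.255)

pH = 5.26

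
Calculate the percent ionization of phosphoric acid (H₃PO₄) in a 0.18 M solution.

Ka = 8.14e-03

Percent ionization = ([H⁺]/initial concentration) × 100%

Using Ka equilibrium: x² + Ka×x - Ka×C = 0. Solving: [H⁺] = 3.4424e-02. Percent = (3.4424e-02/0.18) × 100

Percent ionization = 19.1%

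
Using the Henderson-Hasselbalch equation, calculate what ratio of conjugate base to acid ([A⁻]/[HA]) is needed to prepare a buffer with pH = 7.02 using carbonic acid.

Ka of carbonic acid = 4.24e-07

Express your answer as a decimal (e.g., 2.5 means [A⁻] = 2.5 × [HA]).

pKa = -log(4.24e-07) = 6.3726. pH = pKa + log([A⁻]/[HA]), so log([A⁻]/[HA]) = pH − pKa = 7.02 − 6.3726 = 0.6474. [A⁻]/[HA] = 10^(0.6474) = 4.44

[A⁻]/[HA] = 4.44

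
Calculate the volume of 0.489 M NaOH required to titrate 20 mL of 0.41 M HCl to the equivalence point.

At equivalence: moles acid = moles base. moles HCl = 0.41 × 20/1000 = 0.0082 mol. V_base = moles / 0.489 × 1000 = 16.8 mL.

V_{base} = 16.8 mL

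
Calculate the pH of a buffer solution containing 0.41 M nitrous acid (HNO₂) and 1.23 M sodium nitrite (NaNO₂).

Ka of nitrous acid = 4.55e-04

pKa = -log(4.55e-04) = 3.34. pH = pKa + log([A⁻]/[HA]) = 3.34 + log(1.23/0.41)

pH = 3.82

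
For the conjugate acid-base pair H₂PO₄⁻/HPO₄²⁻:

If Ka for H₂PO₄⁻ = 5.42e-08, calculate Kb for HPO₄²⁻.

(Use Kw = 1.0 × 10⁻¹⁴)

For a conjugate pair Ka × Kb = Kw, so Kb = Kw/Ka = 1.0 × 10⁻¹⁴ / 5.42e-08 = 1.85e-07.

K_b = 1.85e-07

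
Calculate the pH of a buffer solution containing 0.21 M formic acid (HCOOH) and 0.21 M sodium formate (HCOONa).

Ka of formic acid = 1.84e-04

pKa = -log(1.84e-04) = 3.74. pH = pKa + log([A⁻]/[HA]) = 3.74 + log(0.21/0.21)

pH = 3.74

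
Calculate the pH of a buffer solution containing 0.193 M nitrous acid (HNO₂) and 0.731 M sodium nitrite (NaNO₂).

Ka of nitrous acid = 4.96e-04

pKa = -log(4.96e-04) = 3.30. pH = pKa + log([A⁻]/[HA]) = 3.30 + log(0.731/0.193)

pH = 3.88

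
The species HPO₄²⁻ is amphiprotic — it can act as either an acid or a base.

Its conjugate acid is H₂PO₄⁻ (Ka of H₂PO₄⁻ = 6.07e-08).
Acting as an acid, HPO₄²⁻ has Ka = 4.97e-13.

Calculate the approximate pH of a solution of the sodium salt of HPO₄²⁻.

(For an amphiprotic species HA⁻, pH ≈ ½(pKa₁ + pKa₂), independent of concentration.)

pKa₁ = -log(6.07e-08) = 7.22; pKa₂ = -log(4.97e-13) = 12.30. For an amphiprotic species, pH ≈ ½(pKa₁ + pKa₂) = ½(7.22 + 12.30) = 9.76.

pH = 9.76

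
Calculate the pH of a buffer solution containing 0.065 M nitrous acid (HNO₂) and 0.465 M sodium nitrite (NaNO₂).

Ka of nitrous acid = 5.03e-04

pKa = -log(5.03e-04) = 3.30. pH = pKa + log([A⁻]/[HA]) = 3.30 + log(0.465/0.065)

pH = 4.15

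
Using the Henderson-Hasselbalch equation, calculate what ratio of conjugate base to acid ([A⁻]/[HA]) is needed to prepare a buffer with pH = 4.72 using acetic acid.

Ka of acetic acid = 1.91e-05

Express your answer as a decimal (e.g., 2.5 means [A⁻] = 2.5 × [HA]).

pKa = -log(1.91e-05) = 4.7190. pH = pKa + log([A⁻]/[HA]), so log([A⁻]/[HA]) = pH − pKa = 4.72 − 4.7190 = 0.0010. [A⁻]/[HA] = 10^(0.0010) = 1.00

[A⁻]/[HA] = 1.00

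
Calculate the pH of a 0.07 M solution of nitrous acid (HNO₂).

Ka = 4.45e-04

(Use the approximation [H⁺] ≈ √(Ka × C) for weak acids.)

[H⁺] = √(Ka × C) = √(4.45e-04 × 0.07) = 5.5812e-03. pH = -log(5.5812e-03)

pH = 2.25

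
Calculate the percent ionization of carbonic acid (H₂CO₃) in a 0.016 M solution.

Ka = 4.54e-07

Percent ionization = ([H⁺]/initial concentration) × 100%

Using Ka equilibrium: x² + Ka×x - Ka×C = 0. Solving: [H⁺] = 8.5002e-05. Percent = (8.5002e-05/0.016) × 100

Percent ionization = 0.531%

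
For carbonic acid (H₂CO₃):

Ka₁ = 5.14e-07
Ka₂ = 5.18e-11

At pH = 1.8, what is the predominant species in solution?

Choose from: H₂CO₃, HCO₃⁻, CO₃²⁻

pKa₁ = 6.29, pKa₂ = 10.29. For a polyprotic acid the predominant species crosses at each pKa: below pKa_n the protonated form dominates, above it the deprotonated form does. At pH = 1.8, the predominant species is H₂CO₃.

H₂CO₃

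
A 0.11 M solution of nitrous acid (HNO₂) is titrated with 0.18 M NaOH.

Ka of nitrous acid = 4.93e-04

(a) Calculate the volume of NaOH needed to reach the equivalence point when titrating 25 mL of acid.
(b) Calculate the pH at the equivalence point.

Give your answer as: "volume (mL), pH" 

moles acid = 0.11 × 25/1000 = 0.00275 mol; V_base = moles/0.18 × 1000 = 15.3 mL. At equivalence only the conjugate base is present: [A⁻] = 0.00275/0.040 = 6.8276e-02 M. Kb = Kw/Ka = 2.03e-11; [OH⁻] = √(Kb × [A⁻]) = 1.1768e-06; pOH = 5.93; pH = 14 - pOH = 8.07.

V = 15.3 mL, pH = 8.07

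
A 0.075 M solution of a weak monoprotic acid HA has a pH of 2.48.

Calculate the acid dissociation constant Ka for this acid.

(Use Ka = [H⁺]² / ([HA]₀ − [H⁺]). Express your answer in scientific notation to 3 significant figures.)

[H⁺] = 10^(−pH) = 10^(−2.48) = 3.311e-03 M. For HA ⇌ H⁺ + A⁻, Ka = [H⁺][A⁻]/[HA] = [H⁺]² / ([HA]₀ − [H⁺]) = (3.311e-03)² / (0.075 − 3.311e-03) = 1.53e-04.

K_a = 1.53e-04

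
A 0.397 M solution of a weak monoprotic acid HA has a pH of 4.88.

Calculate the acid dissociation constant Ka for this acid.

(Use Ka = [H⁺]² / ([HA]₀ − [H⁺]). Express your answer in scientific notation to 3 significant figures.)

[H⁺] = 10^(−pH) = 10^(−4.88) = 1.318e-05 M. For HA ⇌ H⁺ + A⁻, Ka = [H⁺][A⁻]/[HA] = [H⁺]² / ([HA]₀ − [H⁺]) = (1.318e-05)² / (0.397 − 1.318e-05) = 4.38e-10.

K_a = 4.38e-10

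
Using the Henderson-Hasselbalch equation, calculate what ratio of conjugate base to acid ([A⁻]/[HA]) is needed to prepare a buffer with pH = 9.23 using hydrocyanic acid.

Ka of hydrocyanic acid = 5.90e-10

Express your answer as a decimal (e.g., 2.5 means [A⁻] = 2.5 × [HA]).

pKa = -log(5.90e-10) = 9.2291. pH = pKa + log([A⁻]/[HA]), so log([A⁻]/[HA]) = pH − pKa = 9.23 − 9.2291 = 0.0009. [A⁻]/[HA] = 10^(0.0009) = 1.00

[A⁻]/[HA] = 1.00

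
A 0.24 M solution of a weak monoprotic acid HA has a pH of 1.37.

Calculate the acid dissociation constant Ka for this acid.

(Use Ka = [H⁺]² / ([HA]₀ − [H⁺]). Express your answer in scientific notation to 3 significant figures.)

[H⁺] = 10^(−pH) = 10^(−1.37) = 4.266e-02 M. For HA ⇌ H⁺ + A⁻, Ka = [H⁺][A⁻]/[HA] = [H⁺]² / ([HA]₀ − [H⁺]) = (4.266e-02)² / (0.24 − 4.266e-02) = 9.22e-03.

K_a = 9.22e-03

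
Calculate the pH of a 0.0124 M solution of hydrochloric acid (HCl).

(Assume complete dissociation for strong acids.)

[H⁺] = 0.0124 M for strong acid. pH = -log[H⁺] = -log(0.0124)

pH = 1.91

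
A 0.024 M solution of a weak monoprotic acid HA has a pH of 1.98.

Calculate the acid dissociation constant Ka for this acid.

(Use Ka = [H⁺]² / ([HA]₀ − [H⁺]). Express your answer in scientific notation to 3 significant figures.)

[H⁺] = 10^(−pH) = 10^(−1.98) = 1.047e-02 M. For HA ⇌ H⁺ + A⁻, Ka = [H⁺][A⁻]/[HA] = [H⁺]² / ([HA]₀ − [H⁺]) = (1.047e-02)² / (0.024 − 1.047e-02) = 8.10e-03.

K_a = 8.10e-03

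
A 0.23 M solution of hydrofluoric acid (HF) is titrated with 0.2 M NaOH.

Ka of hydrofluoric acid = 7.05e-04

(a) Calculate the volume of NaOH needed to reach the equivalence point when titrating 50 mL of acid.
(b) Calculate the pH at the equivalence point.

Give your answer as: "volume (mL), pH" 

moles acid = 0.23 × 50/1000 = 0.0115 mol; V_base = moles/0.2 × 1000 = 57.5 mL. At equivalence only the conjugate base is present: [A⁻] = 0.0115/0.107 = 1.0698e-01 M. Kb = Kw/Ka = 1.42e-11; [OH⁻] = √(Kb × [A⁻]) = 1.2318e-06; pOH = 5.91; pH = 14 - pOH = 8.09.

V = 57.5 mL, pH = 8.09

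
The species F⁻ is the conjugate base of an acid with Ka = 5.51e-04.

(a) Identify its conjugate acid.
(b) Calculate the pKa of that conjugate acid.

(a) The conjugate acid is formed by adding one H⁺ to F⁻, giving HF. (b) pKa = -log(Ka) = -log(5.51e-04) = 3.26.

Conjugate acid: HF; pK_a = 3.26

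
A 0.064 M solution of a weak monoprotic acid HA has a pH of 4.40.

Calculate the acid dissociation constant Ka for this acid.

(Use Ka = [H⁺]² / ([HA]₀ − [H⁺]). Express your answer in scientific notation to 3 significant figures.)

[H⁺] = 10^(−pH) = 10^(−4.40) = 3.981e-05 M. For HA ⇌ H⁺ + A⁻, Ka = [H⁺][A⁻]/[HA] = [H⁺]² / ([HA]₀ − [H⁺]) = (3.981e-05)² / (0.064 − 3.981e-05) = 2.48e-08.

K_a = 2.48e-08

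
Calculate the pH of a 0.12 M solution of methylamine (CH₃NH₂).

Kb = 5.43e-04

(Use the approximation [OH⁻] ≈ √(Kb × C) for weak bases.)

[OH⁻] = √(Kb × C) = √(5.43e-04 × 0.12) = 8.0722e-03. pOH = 2.09, pH = 14 - pOH

pH = 11.91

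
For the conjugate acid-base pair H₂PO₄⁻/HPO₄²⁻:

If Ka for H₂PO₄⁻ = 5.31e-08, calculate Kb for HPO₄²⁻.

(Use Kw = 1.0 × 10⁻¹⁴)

For a conjugate pair Ka × Kb = Kw, so Kb = Kw/Ka = 1.0 × 10⁻¹⁴ / 5.31e-08 = 1.88e-07.

K_b = 1.88e-07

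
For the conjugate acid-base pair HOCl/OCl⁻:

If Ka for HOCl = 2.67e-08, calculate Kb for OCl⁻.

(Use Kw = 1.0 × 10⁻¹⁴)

For a conjugate pair Ka × Kb = Kw, so Kb = Kw/Ka = 1.0 × 10⁻¹⁴ / 2.67e-08 = 3.75e-07.

K_b = 3.75e-07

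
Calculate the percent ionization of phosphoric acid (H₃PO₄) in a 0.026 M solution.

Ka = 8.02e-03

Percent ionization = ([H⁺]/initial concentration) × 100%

Using Ka equilibrium: x² + Ka×x - Ka×C = 0. Solving: [H⁺] = 1.0977e-02. Percent = (1.0977e-02/0.026) × 100

Percent ionization = 42.2%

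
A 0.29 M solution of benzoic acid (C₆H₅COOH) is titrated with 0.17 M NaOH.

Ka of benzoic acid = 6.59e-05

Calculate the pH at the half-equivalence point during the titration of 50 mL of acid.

At half-equivalence [HA] = [A⁻], so Henderson-Hasselbalch gives pH = pKa = -log(6.59e-05) = 4.18.

pH = pKa = 4.18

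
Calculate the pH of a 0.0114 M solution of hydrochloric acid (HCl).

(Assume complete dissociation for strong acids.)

[H⁺] = 0.0114 M for strong acid. pH = -log[H⁺] = -log(0.0114)

pH = 1.94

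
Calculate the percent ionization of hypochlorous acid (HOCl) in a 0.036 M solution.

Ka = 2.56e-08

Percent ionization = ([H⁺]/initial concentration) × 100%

Using Ka equilibrium: x² + Ka×x - Ka×C = 0. Solving: [H⁺] = 3.0345e-05. Percent = (3.0345e-05/0.036) × 100

Percent ionization = 0.0843%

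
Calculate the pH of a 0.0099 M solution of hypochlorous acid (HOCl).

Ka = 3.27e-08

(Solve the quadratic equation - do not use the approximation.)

x² + Ka×x - Ka×C = 0. Using quadratic formula: [H⁺] = 1.7976e-05

pH = 4.75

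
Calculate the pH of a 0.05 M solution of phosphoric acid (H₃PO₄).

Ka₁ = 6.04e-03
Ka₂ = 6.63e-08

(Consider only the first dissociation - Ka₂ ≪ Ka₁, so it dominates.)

First dissociation dominates. From Ka₁ = [H⁺][HA⁻]/[H₂A], x² + Ka₁·x − Ka₁·C = 0 with C = 0.05 M and Ka₁ = 6.04e-03. Solving: [H⁺] = (−Ka₁ + √(Ka₁² + 4·Ka₁·C)) / 2 = 1.4619e-02 M. pH = -log(1.4619e-02) = 1.84.

pH = 1.84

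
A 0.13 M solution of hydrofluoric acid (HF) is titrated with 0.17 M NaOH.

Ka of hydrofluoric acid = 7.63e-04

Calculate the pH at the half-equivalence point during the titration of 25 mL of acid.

At half-equivalence [HA] = [A⁻], so Henderson-Hasselbalch gives pH = pKa = -log(7.63e-04) = 3.12.

pH = pKa = 3.12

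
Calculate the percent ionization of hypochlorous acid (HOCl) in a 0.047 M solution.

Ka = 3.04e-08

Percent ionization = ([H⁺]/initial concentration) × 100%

Using Ka equilibrium: x² + Ka×x - Ka×C = 0. Solving: [H⁺] = 3.7784e-05. Percent = (3.7784e-05/0.047) × 100

Percent ionization = 0.0804%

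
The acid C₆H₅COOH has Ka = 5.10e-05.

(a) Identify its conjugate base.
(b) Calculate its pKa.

(a) The conjugate base is formed by removing one H⁺ from C₆H₅COOH, giving C₆H₅COO⁻. (b) pKa = -log(Ka) = -log(5.10e-05) = 4.29.

Conjugate base: C₆H₅COO⁻; pK_a = 4.29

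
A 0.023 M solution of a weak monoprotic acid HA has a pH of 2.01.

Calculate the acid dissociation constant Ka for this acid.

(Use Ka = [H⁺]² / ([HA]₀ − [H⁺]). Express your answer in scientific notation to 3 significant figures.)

[H⁺] = 10^(−pH) = 10^(−2.01) = 9.772e-03 M. For HA ⇌ H⁺ + A⁻, Ka = [H⁺][A⁻]/[HA] = [H⁺]² / ([HA]₀ − [H⁺]) = (9.772e-03)² / (0.023 − 9.772e-03) = 7.22e-03.

K_a = 7.22e-03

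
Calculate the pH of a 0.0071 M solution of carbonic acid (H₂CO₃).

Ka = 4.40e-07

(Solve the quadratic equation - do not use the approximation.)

x² + Ka×x - Ka×C = 0. Using quadratic formula: [H⁺] = 5.5673e-05

pH = 4.25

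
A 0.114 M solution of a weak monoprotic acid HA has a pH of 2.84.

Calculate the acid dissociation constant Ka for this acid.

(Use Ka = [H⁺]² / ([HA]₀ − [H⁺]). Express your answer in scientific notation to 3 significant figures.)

[H⁺] = 10^(−pH) = 10^(−2.84) = 1.445e-03 M. For HA ⇌ H⁺ + A⁻, Ka = [H⁺][A⁻]/[HA] = [H⁺]² / ([HA]₀ − [H⁺]) = (1.445e-03)² / (0.114 − 1.445e-03) = 1.86e-05.

K_a = 1.86e-05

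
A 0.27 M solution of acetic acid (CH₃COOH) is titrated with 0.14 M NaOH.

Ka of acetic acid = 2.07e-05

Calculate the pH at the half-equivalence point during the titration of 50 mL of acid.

At half-equivalence [HA] = [A⁻], so Henderson-Hasselbalch gives pH = pKa = -log(2.07e-05) = 4.68.

pH = pKa = 4.68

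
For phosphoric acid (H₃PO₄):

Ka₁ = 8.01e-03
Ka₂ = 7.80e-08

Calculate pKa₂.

pKa₂ = -log(Ka₂) = -log(7.80e-08) = 7.11.

pK_{a2} = 7.11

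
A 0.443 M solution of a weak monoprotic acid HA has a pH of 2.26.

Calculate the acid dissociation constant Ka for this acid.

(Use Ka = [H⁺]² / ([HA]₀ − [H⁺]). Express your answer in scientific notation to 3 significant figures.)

[H⁺] = 10^(−pH) = 10^(−2.26) = 5.495e-03 M. For HA ⇌ H⁺ + A⁻, Ka = [H⁺][A⁻]/[HA] = [H⁺]² / ([HA]₀ − [H⁺]) = (5.495e-03)² / (0.443 − 5.495e-03) = 6.90e-05.

K_a = 6.90e-05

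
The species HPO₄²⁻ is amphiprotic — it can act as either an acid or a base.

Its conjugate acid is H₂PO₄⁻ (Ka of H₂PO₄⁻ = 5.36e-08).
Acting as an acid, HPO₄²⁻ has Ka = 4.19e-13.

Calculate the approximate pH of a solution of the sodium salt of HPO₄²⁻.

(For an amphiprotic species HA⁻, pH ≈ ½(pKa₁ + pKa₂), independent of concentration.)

pKa₁ = -log(5.36e-08) = 7.27; pKa₂ = -log(4.19e-13) = 12.38. For an amphiprotic species, pH ≈ ½(pKa₁ + pKa₂) = ½(7.27 + 12.38) = 9.82.

pH = 9.82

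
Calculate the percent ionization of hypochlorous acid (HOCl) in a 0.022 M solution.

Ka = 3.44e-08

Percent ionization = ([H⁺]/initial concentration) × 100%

Using Ka equilibrium: x² + Ka×x - Ka×C = 0. Solving: [H⁺] = 2.7493e-05. Percent = (2.7493e-05/0.022) × 100

Percent ionization = 0.125%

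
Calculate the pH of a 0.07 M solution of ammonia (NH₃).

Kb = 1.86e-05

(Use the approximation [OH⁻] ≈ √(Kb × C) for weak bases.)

[OH⁻] = √(Kb × C) = √(1.86e-05 × 0.07) = 1.1411e-03. pOH = 2.94, pH = 14 - pOH

pH = 11.06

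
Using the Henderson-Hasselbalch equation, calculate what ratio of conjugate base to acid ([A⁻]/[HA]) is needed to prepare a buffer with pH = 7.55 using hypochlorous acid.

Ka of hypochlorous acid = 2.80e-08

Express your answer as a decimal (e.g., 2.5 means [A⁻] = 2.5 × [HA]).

pKa = -log(2.80e-08) = 7.5528. pH = pKa + log([A⁻]/[HA]), so log([A⁻]/[HA]) = pH − pKa = 7.55 − 7.5528 = -0.0028. [A⁻]/[HA] = 10^(-0.0028) = 0.993

[A⁻]/[HA] = 0.993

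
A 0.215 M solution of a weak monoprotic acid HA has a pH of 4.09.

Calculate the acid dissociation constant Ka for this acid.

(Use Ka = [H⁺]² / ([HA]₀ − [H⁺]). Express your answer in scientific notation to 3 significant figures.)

[H⁺] = 10^(−pH) = 10^(−4.09) = 8.128e-05 M. For HA ⇌ H⁺ + A⁻, Ka = [H⁺][A⁻]/[HA] = [H⁺]² / ([HA]₀ − [H⁺]) = (8.128e-05)² / (0.215 − 8.128e-05) = 3.07e-08.

K_a = 3.07e-08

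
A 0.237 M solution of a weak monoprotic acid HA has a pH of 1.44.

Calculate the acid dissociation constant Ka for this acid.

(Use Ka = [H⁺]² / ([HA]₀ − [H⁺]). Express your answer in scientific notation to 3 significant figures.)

[H⁺] = 10^(−pH) = 10^(−1.44) = 3.631e-02 M. For HA ⇌ H⁺ + A⁻, Ka = [H⁺][A⁻]/[HA] = [H⁺]² / ([HA]₀ − [H⁺]) = (3.631e-02)² / (0.237 − 3.631e-02) = 6.57e-03.

K_a = 6.57e-03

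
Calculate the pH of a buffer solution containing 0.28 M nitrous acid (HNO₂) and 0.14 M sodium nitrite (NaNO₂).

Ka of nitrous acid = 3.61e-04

pKa = -log(3.61e-04) = 3.44. pH = pKa + log([A⁻]/[HA]) = 3.44 + log(0.14/0.28)

pH = 3.14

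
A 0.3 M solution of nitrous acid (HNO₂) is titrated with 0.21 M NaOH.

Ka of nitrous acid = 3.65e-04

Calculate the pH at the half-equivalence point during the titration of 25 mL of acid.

At half-equivalence [HA] = [A⁻], so Henderson-Hasselbalch gives pH = pKa = -log(3.65e-04) = 3.44.

pH = pKa = 3.44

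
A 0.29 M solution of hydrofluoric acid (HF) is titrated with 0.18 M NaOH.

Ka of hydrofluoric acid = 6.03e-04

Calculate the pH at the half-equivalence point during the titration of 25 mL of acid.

At half-equivalence [HA] = [A⁻], so Henderson-Hasselbalch gives pH = pKa = -log(6.03e-04) = 3.22.

pH = pKa = 3.22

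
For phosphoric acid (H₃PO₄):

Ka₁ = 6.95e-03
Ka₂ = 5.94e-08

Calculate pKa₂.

pKa₂ = -log(Ka₂) = -log(5.94e-08) = 7.23.

pK_{a2} = 7.23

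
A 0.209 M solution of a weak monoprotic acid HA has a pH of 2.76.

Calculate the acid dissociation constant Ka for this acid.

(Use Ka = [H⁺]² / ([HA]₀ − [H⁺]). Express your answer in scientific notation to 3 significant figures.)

[H⁺] = 10^(−pH) = 10^(−2.76) = 1.738e-03 M. For HA ⇌ H⁺ + A⁻, Ka = [H⁺][A⁻]/[HA] = [H⁺]² / ([HA]₀ − [H⁺]) = (1.738e-03)² / (0.209 − 1.738e-03) = 1.46e-05.

K_a = 1.46e-05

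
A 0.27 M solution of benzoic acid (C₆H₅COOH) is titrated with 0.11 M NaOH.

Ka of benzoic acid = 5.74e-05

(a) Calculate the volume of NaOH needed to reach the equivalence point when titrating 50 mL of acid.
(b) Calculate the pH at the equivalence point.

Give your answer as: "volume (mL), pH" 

moles acid = 0.27 × 50/1000 = 0.0135 mol; V_base = moles/0.11 × 1000 = 122.7 mL. At equivalence only the conjugate base is present: [A⁻] = 0.0135/0.173 = 7.8158e-02 M. Kb = Kw/Ka = 1.74e-10; [OH⁻] = √(Kb × [A⁻]) = 3.6900e-06; pOH = 5.43; pH = 14 - pOH = 8.57.

V = 122.7 mL, pH = 8.57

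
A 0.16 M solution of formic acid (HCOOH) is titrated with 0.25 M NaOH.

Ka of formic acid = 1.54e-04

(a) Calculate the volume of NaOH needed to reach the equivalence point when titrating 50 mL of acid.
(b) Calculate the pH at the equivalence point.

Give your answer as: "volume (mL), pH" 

moles acid = 0.16 × 50/1000 = 0.008 mol; V_base = moles/0.25 × 1000 = 32.0 mL. At equivalence only the conjugate base is present: [A⁻] = 0.008/0.082 = 9.7561e-02 M. Kb = Kw/Ka = 6.49e-11; [OH⁻] = √(Kb × [A⁻]) = 2.5170e-06; pOH = 5.60; pH = 14 - pOH = 8.40.

V = 32.0 mL, pH = 8.40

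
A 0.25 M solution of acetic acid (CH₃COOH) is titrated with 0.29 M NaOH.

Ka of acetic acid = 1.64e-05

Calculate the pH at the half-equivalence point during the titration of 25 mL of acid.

At half-equivalence [HA] = [A⁻], so Henderson-Hasselbalch gives pH = pKa = -log(1.64e-05) = 4.79.

pH = pKa = 4.79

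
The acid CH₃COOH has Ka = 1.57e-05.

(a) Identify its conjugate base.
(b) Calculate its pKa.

(a) The conjugate base is formed by removing one H⁺ from CH₃COOH, giving CH₃COO⁻. (b) pKa = -log(Ka) = -log(1.57e-05) = 4.80.

Conjugate base: CH₃COO⁻; pK_a = 4.80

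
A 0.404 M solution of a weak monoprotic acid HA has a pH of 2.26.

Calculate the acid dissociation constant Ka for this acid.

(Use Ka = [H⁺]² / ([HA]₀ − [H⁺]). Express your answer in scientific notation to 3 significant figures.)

[H⁺] = 10^(−pH) = 10^(−2.26) = 5.495e-03 M. For HA ⇌ H⁺ + A⁻, Ka = [H⁺][A⁻]/[HA] = [H⁺]² / ([HA]₀ − [H⁺]) = (5.495e-03)² / (0.404 − 5.495e-03) = 7.58e-05.

K_a = 7.58e-05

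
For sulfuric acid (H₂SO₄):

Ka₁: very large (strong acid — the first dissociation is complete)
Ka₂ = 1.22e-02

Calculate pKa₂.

pKa₂ = -log(Ka₂) = -log(1.22e-02) = 1.91.

pK_{a2} = 1.91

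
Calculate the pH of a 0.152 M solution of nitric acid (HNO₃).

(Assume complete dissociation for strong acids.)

[H⁺] = 0.152 M for strong acid. pH = -log[H⁺] = -log(0.152)

pH = 0.82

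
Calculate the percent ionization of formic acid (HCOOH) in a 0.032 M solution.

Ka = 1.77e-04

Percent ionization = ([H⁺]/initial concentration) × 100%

Using Ka equilibrium: x² + Ka×x - Ka×C = 0. Solving: [H⁺] = 2.2931e-03. Percent = (2.2931e-03/0.032) × 100

Percent ionization = 7.17%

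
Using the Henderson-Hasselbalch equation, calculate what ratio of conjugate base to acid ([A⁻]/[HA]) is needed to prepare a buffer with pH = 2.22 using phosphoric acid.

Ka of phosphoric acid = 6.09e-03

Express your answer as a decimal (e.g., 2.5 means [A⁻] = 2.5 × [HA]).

pKa = -log(6.09e-03) = 2.2154. pH = pKa + log([A⁻]/[HA]), so log([A⁻]/[HA]) = pH − pKa = 2.22 − 2.2154 = 0.0046. [A⁻]/[HA] = 10^(0.0046) = 1.01

[A⁻]/[HA] = 1.01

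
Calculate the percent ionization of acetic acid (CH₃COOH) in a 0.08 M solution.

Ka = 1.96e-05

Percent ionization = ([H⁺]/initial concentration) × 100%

Using Ka equilibrium: x² + Ka×x - Ka×C = 0. Solving: [H⁺] = 1.2424e-03. Percent = (1.2424e-03/0.08) × 100

Percent ionization = 1.55%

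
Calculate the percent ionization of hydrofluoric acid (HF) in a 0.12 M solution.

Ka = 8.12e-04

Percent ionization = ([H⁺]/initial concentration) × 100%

Using Ka equilibrium: x² + Ka×x - Ka×C = 0. Solving: [H⁺] = 9.4735e-03. Percent = (9.4735e-03/0.12) × 100

Percent ionization = 7.89%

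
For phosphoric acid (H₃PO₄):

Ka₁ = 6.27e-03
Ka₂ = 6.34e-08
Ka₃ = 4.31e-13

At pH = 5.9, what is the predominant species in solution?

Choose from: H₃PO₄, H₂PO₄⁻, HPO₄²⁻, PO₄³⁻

pKa₁ = 2.20, pKa₂ = 7.20, pKa₃ = 12.37. For a polyprotic acid the predominant species crosses at each pKa: below pKa_n the protonated form dominates, above it the deprotonated form does. At pH = 5.9, the predominant species is H₂PO₄⁻.

H₂PO₄⁻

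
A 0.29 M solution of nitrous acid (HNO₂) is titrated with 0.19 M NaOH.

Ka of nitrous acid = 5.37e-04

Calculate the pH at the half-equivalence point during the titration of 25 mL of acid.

At half-equivalence [HA] = [A⁻], so Henderson-Hasselbalch gives pH = pKa = -log(5.37e-04) = 3.27.

pH = pKa = 3.27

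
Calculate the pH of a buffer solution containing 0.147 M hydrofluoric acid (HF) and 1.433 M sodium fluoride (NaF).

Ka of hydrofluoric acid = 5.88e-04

pKa = -log(5.88e-04) = 3.23. pH = pKa + log([A⁻]/[HA]) = 3.23 + log(1.433/0.147)

pH = 4.22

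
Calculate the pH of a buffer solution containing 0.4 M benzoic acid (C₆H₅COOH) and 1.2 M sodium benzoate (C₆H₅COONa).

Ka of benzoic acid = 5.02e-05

pKa = -log(5.02e-05) = 4.30. pH = pKa + log([A⁻]/[HA]) = 4.30 + log(1.2/0.4)

pH = 4.78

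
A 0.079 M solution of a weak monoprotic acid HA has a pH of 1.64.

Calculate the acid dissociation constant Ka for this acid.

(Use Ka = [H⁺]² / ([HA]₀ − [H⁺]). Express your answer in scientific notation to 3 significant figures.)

[H⁺] = 10^(−pH) = 10^(−1.64) = 2.291e-02 M. For HA ⇌ H⁺ + A⁻, Ka = [H⁺][A⁻]/[HA] = [H⁺]² / ([HA]₀ − [H⁺]) = (2.291e-02)² / (0.079 − 2.291e-02) = 9.36e-03.

K_a = 9.36e-03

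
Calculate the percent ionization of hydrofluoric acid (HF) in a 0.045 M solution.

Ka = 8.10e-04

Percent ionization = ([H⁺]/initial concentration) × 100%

Using Ka equilibrium: x² + Ka×x - Ka×C = 0. Solving: [H⁺] = 5.6460e-03. Percent = (5.6460e-03/0.045) × 100

Percent ionization = 12.5%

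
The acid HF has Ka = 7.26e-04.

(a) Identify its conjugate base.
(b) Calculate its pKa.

(a) The conjugate base is formed by removing one H⁺ from HF, giving F⁻. (b) pKa = -log(Ka) = -log(7.26e-04) = 3.14.

Conjugate base: F⁻; pK_a = 3.14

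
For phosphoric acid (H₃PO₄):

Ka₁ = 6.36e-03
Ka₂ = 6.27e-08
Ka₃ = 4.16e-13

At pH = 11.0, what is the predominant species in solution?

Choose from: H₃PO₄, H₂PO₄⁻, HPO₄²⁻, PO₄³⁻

pKa₁ = 2.20, pKa₂ = 7.20, pKa₃ = 12.38. For a polyprotic acid the predominant species crosses at each pKa: below pKa_n the protonated form dominates, above it the deprotonated form does. At pH = 11.0, the predominant species is HPO₄²⁻.

HPO₄²⁻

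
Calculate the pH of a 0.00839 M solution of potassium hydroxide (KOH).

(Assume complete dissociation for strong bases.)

[OH⁻] = 0.00839 M for strong base. pOH = -log[OH⁻] = 2.08, pH = 14 - pOH

pH = 11.92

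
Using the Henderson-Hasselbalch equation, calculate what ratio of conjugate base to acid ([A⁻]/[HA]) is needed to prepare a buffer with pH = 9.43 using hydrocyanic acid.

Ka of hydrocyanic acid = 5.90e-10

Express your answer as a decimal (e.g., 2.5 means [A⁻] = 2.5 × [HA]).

pKa = -log(5.90e-10) = 9.2291. pH = pKa + log([A⁻]/[HA]), so log([A⁻]/[HA]) = pH − pKa = 9.43 − 9.2291 = 0.2009. [A⁻]/[HA] = 10^(0.2009) = 1.59

[A⁻]/[HA] = 1.59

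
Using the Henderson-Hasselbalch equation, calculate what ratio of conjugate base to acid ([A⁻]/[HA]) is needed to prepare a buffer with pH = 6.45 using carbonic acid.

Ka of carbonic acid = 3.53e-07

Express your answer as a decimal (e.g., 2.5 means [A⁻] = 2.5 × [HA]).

pKa = -log(3.53e-07) = 6.4522. pH = pKa + log([A⁻]/[HA]), so log([A⁻]/[HA]) = pH − pKa = 6.45 − 6.4522 = -0.0022. [A⁻]/[HA] = 10^(-0.0022) = 0.995

[A⁻]/[HA] = 0.995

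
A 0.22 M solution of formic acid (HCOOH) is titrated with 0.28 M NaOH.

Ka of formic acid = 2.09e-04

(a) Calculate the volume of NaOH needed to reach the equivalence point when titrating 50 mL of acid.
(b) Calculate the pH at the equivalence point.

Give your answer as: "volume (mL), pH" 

moles acid = 0.22 × 50/1000 = 0.011 mol; V_base = moles/0.28 × 1000 = 39.3 mL. At equivalence only the conjugate base is present: [A⁻] = 0.011/0.089 = 1.2320e-01 M. Kb = Kw/Ka = 4.78e-11; [OH⁻] = √(Kb × [A⁻]) = 2.4279e-06; pOH = 5.61; pH = 14 - pOH = 8.39.

V = 39.3 mL, pH = 8.39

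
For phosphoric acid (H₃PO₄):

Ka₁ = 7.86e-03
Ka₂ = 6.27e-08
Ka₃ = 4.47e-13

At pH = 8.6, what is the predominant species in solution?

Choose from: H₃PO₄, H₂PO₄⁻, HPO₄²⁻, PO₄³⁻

pKa₁ = 2.10, pKa₂ = 7.20, pKa₃ = 12.35. For a polyprotic acid the predominant species crosses at each pKa: below pKa_n the protonated form dominates, above it the deprotonated form does. At pH = 8.6, the predominant species is HPO₄²⁻.

HPO₄²⁻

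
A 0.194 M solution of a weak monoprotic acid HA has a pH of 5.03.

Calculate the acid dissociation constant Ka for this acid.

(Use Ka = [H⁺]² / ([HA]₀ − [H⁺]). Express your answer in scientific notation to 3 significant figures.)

[H⁺] = 10^(−pH) = 10^(−5.03) = 9.333e-06 M. For HA ⇌ H⁺ + A⁻, Ka = [H⁺][A⁻]/[HA] = [H⁺]² / ([HA]₀ − [H⁺]) = (9.333e-06)² / (0.194 − 9.333e-06) = 4.49e-10.

K_a = 4.49e-10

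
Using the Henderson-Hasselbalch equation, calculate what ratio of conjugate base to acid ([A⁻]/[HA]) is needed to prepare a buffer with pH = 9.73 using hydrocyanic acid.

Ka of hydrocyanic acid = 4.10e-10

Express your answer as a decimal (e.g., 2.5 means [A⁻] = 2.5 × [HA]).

pKa = -log(4.10e-10) = 9.3872. pH = pKa + log([A⁻]/[HA]), so log([A⁻]/[HA]) = pH − pKa = 9.73 − 9.3872 = 0.3428. [A⁻]/[HA] = 10^(0.3428) = 2.20

[A⁻]/[HA] = 2.20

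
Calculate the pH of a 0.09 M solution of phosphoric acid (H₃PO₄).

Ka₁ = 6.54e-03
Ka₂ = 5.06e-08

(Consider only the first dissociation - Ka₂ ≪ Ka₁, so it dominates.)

First dissociation dominates. From Ka₁ = [H⁺][HA⁻]/[H₂A], x² + Ka₁·x − Ka₁·C = 0 with C = 0.09 M and Ka₁ = 6.54e-03. Solving: [H⁺] = (−Ka₁ + √(Ka₁² + 4·Ka₁·C)) / 2 = 2.1210e-02 M. pH = -log(2.1210e-02) = 1.67.

pH = 1.67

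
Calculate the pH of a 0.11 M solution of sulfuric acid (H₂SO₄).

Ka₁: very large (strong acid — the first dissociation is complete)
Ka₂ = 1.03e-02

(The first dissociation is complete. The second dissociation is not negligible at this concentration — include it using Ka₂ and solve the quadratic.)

First dissociation is complete: [H⁺]₀ = [HSO₄⁻]₀ = C = 0.11 M. Second dissociation HSO₄⁻ ⇌ H⁺ + SO₄²⁻: let x = [SO₄²⁻]. Ka₂ = (C + x)·x / (C − x) = 1.03e-02 → x² + (C + Ka₂)·x − Ka₂·C = 0 → x² + 0.12030·x − 1.133e-03 = 0. x = (−0.12030 + √(0.12030² + 4 × 1.133e-03)) / 2 = 8.7777e-03 M. [H⁺] = C + x = 0.11 + 8.7777e-03 = 1.1878e-01 M. pH = -log(1.1878e-01) = 0.93.

pH = 0.93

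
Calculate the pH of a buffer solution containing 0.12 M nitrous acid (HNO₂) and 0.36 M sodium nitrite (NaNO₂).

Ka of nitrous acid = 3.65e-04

pKa = -log(3.65e-04) = 3.44. pH = pKa + log([A⁻]/[HA]) = 3.44 + log(0.36/0.12)

pH = 3.91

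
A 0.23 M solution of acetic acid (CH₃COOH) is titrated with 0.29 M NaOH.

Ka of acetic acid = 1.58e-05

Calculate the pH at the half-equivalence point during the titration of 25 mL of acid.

At half-equivalence [HA] = [A⁻], so Henderson-Hasselbalch gives pH = pKa = -log(1.58e-05) = 4.80.

pH = pKa = 4.80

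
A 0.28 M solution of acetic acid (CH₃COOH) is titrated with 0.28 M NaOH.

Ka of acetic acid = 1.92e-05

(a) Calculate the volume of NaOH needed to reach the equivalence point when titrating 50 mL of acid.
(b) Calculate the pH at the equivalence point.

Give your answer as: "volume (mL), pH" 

moles acid = 0.28 × 50/1000 = 0.014 mol; V_base = moles/0.28 × 1000 = 50.0 mL. At equivalence only the conjugate base is present: [A⁻] = 0.014/0.100 = 1.4000e-01 M. Kb = Kw/Ka = 5.21e-10; [OH⁻] = √(Kb × [A⁻]) = 8.5391e-06; pOH = 5.07; pH = 14 - pOH = 8.93.

V = 50.0 mL, pH = 8.93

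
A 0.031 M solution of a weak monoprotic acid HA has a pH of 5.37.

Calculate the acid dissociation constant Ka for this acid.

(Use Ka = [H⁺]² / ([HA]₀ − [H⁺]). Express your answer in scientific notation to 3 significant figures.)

[H⁺] = 10^(−pH) = 10^(−5.37) = 4.266e-06 M. For HA ⇌ H⁺ + A⁻, Ka = [H⁺][A⁻]/[HA] = [H⁺]² / ([HA]₀ − [H⁺]) = (4.266e-06)² / (0.031 − 4.266e-06) = 5.87e-10.

K_a = 5.87e-10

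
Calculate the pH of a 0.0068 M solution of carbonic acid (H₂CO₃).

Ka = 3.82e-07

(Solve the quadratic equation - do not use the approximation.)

x² + Ka×x - Ka×C = 0. Using quadratic formula: [H⁺] = 5.0776e-05

pH = 4.29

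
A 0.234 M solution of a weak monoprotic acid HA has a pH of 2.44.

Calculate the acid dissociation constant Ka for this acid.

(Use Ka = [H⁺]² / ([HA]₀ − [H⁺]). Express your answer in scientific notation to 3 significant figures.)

[H⁺] = 10^(−pH) = 10^(−2.44) = 3.631e-03 M. For HA ⇌ H⁺ + A⁻, Ka = [H⁺][A⁻]/[HA] = [H⁺]² / ([HA]₀ − [H⁺]) = (3.631e-03)² / (0.234 − 3.631e-03) = 5.72e-05.

K_a = 5.72e-05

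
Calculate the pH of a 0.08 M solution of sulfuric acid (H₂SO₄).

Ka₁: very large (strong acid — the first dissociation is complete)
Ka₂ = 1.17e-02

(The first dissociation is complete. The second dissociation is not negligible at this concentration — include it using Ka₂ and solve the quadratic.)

First dissociation is complete: [H⁺]₀ = [HSO₄⁻]₀ = C = 0.08 M. Second dissociation HSO₄⁻ ⇌ H⁺ + SO₄²⁻: let x = [SO₄²⁻]. Ka₂ = (C + x)·x / (C − x) = 1.17e-02 → x² + (C + Ka₂)·x − Ka₂·C = 0 → x² + 0.09170·x − 9.360e-04 = 0. x = (−0.09170 + √(0.09170² + 4 × 9.360e-04)) / 2 = 9.2701e-03 M. [H⁺] = C + x = 0.08 + 9.2701e-03 = 8.9270e-02 M. pH = -log(8.9270e-02) = 1.05.

pH = 1.05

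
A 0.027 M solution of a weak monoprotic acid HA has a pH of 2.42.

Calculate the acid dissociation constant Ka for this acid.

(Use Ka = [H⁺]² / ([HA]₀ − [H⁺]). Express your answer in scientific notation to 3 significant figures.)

[H⁺] = 10^(−pH) = 10^(−2.42) = 3.802e-03 M. For HA ⇌ H⁺ + A⁻, Ka = [H⁺][A⁻]/[HA] = [H⁺]² / ([HA]₀ − [H⁺]) = (3.802e-03)² / (0.027 − 3.802e-03) = 6.23e-04.

K_a = 6.23e-04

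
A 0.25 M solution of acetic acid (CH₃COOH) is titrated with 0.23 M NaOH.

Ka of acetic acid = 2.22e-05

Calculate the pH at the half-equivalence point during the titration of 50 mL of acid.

At half-equivalence [HA] = [A⁻], so Henderson-Hasselbalch gives pH = pKa = -log(2.22e-05) = 4.65.

pH = pKa = 4.65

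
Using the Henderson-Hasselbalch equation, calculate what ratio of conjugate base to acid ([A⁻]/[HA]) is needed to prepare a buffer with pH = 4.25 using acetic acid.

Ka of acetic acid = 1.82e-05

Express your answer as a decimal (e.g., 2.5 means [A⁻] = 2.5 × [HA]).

pKa = -log(1.82e-05) = 4.7399. pH = pKa + log([A⁻]/[HA]), so log([A⁻]/[HA]) = pH − pKa = 4.25 − 4.7399 = -0.4899. [A⁻]/[HA] = 10^(-0.4899) = 0.324

[A⁻]/[HA] = 0.324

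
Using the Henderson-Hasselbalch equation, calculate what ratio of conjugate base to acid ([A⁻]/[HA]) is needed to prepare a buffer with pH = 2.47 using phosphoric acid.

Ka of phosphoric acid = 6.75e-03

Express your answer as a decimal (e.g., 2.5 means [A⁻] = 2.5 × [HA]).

pKa = -log(6.75e-03) = 2.1707. pH = pKa + log([A⁻]/[HA]), so log([A⁻]/[HA]) = pH − pKa = 2.47 − 2.1707 = 0.2993. [A⁻]/[HA] = 10^(0.2993) = 1.99

[A⁻]/[HA] = 1.99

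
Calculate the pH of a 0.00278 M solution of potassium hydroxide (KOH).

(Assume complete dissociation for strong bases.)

[OH⁻] = 0.00278 M for strong base. pOH = -log[OH⁻] = 2.56, pH = 14 - pOH

pH = 11.44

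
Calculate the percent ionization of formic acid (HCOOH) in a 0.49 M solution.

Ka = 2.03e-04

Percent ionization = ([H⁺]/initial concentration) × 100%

Using Ka equilibrium: x² + Ka×x - Ka×C = 0. Solving: [H⁺] = 9.8725e-03. Percent = (9.8725e-03/0.49) × 100

Percent ionization = 2.01%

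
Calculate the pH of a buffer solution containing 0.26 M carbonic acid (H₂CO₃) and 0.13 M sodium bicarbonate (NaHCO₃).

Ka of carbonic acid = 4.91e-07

pKa = -log(4.91e-07) = 6.31. pH = pKa + log([A⁻]/[HA]) = 6.31 + log(0.13/0.26)

pH = 6.01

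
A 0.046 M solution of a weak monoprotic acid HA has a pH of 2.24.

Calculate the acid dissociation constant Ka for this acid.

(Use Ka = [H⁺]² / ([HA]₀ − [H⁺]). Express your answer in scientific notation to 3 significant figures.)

[H⁺] = 10^(−pH) = 10^(−2.24) = 5.754e-03 M. For HA ⇌ H⁺ + A⁻, Ka = [H⁺][A⁻]/[HA] = [H⁺]² / ([HA]₀ − [H⁺]) = (5.754e-03)² / (0.046 − 5.754e-03) = 8.23e-04.

K_a = 8.23e-04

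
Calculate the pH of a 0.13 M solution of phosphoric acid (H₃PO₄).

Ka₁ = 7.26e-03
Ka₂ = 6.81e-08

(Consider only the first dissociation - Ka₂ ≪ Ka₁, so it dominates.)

First dissociation dominates. From Ka₁ = [H⁺][HA⁻]/[H₂A], x² + Ka₁·x − Ka₁·C = 0 with C = 0.13 M and Ka₁ = 7.26e-03. Solving: [H⁺] = (−Ka₁ + √(Ka₁² + 4·Ka₁·C)) / 2 = 2.7305e-02 M. pH = -log(2.7305e-02) = 1.56.

pH = 1.56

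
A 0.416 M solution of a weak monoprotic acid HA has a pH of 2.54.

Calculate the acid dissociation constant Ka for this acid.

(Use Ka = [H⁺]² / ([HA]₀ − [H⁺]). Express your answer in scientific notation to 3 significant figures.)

[H⁺] = 10^(−pH) = 10^(−2.54) = 2.884e-03 M. For HA ⇌ H⁺ + A⁻, Ka = [H⁺][A⁻]/[HA] = [H⁺]² / ([HA]₀ − [H⁺]) = (2.884e-03)² / (0.416 − 2.884e-03) = 2.01e-05.

K_a = 2.01e-05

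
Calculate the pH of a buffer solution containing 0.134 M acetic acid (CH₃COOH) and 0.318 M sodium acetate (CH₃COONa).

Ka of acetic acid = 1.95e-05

pKa = -log(1.95e-05) = 4.71. pH = pKa + log([A⁻]/[HA]) = 4.71 + log(0.318/0.134)

pH = 5.09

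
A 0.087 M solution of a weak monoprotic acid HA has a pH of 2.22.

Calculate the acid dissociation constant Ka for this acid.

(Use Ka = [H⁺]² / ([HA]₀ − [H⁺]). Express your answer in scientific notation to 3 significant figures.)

[H⁺] = 10^(−pH) = 10^(−2.22) = 6.026e-03 M. For HA ⇌ H⁺ + A⁻, Ka = [H⁺][A⁻]/[HA] = [H⁺]² / ([HA]₀ − [H⁺]) = (6.026e-03)² / (0.087 − 6.026e-03) = 4.48e-04.

K_a = 4.48e-04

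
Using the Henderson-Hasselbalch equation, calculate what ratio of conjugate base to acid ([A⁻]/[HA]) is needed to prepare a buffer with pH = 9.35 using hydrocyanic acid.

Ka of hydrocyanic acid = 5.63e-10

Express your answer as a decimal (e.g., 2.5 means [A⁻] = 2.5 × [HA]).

pKa = -log(5.63e-10) = 9.2495. pH = pKa + log([A⁻]/[HA]), so log([A⁻]/[HA]) = pH − pKa = 9.35 − 9.2495 = 0.1005. [A⁻]/[HA] = 10^(0.1005) = 1.26

[A⁻]/[HA] = 1.26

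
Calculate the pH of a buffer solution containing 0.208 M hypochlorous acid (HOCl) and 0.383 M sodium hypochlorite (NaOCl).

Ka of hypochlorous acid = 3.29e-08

pKa = -log(3.29e-08) = 7.48. pH = pKa + log([A⁻]/[HA]) = 7.48 + log(0.383/0.208)

pH = 7.75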